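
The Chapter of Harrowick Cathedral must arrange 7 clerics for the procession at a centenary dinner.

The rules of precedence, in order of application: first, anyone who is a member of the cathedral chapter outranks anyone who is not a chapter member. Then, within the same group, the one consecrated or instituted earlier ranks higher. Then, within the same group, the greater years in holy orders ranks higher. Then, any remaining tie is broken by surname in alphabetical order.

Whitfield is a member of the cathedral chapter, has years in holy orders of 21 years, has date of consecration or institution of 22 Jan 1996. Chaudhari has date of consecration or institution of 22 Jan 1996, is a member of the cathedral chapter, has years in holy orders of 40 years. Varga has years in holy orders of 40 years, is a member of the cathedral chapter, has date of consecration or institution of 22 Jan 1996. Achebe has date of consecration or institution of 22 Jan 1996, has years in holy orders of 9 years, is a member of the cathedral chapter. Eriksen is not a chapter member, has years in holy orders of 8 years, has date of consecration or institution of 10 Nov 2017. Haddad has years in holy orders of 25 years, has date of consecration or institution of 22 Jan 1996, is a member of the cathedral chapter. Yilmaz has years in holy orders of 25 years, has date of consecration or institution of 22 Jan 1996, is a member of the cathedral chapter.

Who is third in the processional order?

By the first rule: Chaudhari, Varga, Haddad, Yilmaz, Whitfield and Achebe (each a member of the cathedral chapter); then Eriksen (not a chapter member).
Chaudhari, Varga, Haddad, Yilmaz, Whitfield and Achebe all have date of consecration or institution 22 Jan 1996, so the next rule applies.
Among Chaudhari, Varga, Haddad, Yilmaz, Whitfield and Achebe, by years in holy orders (higher first): Chaudhari and Varga (40 years) before Haddad and Yilmaz (25 years) before Whitfield (21 years) before Achebe (9 years).
Among Chaudhari and Varga, alphabetically by surname: Chaudhari before Varga.
Among Haddad and Yilmaz, alphabetically by surname: Haddad before Yilmaz.
Order: Chaudhari, Varga, Haddad, Yilmaz, Whitfield, Achebe, Eriksen.

Haddad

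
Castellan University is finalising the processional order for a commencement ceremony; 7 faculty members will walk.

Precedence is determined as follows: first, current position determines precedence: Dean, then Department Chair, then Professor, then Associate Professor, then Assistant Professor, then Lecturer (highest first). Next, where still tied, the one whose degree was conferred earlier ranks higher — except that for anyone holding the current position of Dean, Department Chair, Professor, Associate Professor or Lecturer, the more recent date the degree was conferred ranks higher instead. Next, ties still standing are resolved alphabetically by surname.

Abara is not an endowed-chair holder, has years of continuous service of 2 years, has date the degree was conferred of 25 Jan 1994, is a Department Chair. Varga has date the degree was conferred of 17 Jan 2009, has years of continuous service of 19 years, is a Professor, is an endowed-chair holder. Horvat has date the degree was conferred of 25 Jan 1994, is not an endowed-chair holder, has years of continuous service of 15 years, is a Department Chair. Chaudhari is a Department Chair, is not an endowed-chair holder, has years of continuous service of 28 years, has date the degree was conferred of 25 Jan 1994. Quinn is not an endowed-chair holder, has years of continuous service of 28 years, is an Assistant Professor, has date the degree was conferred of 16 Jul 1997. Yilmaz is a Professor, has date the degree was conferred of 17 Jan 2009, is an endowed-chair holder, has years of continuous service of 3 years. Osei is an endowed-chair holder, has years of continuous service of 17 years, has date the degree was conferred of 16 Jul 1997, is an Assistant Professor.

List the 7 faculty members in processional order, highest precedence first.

Abara, Chaudhari, Horvat, Varga, Yilmaz, Osei, Quinn

By current position: Abara, Chaudhari and Horvat (Department Chair); then Varga and Yilmaz (Professor); then Osei and Quinn (Assistant Professor).
Abara, Chaudhari and Horvat all have date the degree was conferred 25 Jan 1994, so the next rule applies.
Among Abara, Chaudhari and Horvat, alphabetically by surname: Abara before Chaudhari before Horvat.
Varga and Yilmaz both have date the degree was conferred 17 Jan 2009, so the next rule applies.
Among Varga and Yilmaz, alphabetically by surname: Varga before Yilmaz.
Osei and Quinn both have date the degree was conferred 16 Jul 1997, so the next rule applies.
Among Osei and Quinn, alphabetically by surname: Osei before Quinn.
Full order: Abara, Chaudhari, Horvat, Varga, Yilmaz, Osei, Quinn.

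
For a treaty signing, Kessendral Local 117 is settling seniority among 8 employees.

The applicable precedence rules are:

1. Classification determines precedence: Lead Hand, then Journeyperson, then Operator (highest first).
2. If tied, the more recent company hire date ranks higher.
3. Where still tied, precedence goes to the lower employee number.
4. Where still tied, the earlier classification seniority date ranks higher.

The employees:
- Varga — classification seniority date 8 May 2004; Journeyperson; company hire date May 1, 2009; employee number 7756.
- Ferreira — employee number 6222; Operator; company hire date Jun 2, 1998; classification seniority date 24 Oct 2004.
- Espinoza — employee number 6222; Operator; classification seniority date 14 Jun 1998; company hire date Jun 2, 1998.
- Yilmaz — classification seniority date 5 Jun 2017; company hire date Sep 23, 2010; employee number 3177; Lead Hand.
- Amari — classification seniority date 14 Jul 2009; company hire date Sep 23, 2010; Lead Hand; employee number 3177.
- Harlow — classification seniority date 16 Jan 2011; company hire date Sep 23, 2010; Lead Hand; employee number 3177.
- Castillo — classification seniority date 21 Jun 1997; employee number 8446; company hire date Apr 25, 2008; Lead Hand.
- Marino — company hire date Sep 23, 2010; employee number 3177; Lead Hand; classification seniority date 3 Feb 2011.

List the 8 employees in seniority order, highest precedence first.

Amari, Harlow, Marino, Yilmaz, Castillo, Varga, Espinoza, Ferreira

By classification: Amari, Harlow, Marino, Yilmaz and Castillo (Lead Hand); then Varga (Journeyperson); then Espinoza and Ferreira (Operator).
Among Amari, Harlow, Marino, Yilmaz and Castillo, by company hire date (later first): Amari, Harlow, Marino and Yilmaz (Sep 23, 2010) before Castillo (Apr 25, 2008).
Amari, Harlow, Marino and Yilmaz all have employee number 3177, so the next rule applies.
Among Amari, Harlow, Marino and Yilmaz, by classification seniority date (earlier first): Amari (14 Jul 2009) before Harlow (16 Jan 2011) before Marino (3 Feb 2011) before Yilmaz (5 Jun 2017).
Espinoza and Ferreira both have company hire date Jun 2, 1998, so the next rule applies.
Espinoza and Ferreira both have employee number 6222, so the next rule applies.
Among Espinoza and Ferreira, by classification seniority date (earlier first): Espinoza (14 Jun 1998) before Ferreira (24 Oct 2004).
Full order: Amari, Harlow, Marino, Yilmaz, Castillo, Varga, Espinoza, Ferreira.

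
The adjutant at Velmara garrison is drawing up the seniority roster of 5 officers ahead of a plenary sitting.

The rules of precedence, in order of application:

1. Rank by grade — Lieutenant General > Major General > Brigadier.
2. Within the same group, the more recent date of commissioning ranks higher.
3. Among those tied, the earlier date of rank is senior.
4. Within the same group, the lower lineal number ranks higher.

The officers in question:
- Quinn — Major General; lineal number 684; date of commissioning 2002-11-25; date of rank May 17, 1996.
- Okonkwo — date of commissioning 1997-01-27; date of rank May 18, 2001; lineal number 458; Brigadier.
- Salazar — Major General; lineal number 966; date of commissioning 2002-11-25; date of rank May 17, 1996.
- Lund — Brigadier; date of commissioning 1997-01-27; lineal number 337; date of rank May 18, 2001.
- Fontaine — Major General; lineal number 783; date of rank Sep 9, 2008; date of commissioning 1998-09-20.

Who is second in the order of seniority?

Salazar

By grade: Quinn, Salazar and Fontaine (Major General); then Lund and Okonkwo (Brigadier).
Among Quinn, Salazar and Fontaine, by date of commissioning (later first): Quinn and Salazar (2002-11-25) before Fontaine (1998-09-20).
Quinn and Salazar both have date of rank May 17, 1996, so the next rule applies.
Among Quinn and Salazar, by lineal number (lower first): Quinn (684) before Salazar (966).
Lund and Okonkwo both have date of commissioning 1997-01-27, so the next rule applies.
Lund and Okonkwo both have date of rank May 18, 2001, so the next rule applies.
Among Lund and Okonkwo, by lineal number (lower first): Lund (337) before Okonkwo (458).
Order: Quinn, Salazar, Fontaine, Lund, Okonkwo.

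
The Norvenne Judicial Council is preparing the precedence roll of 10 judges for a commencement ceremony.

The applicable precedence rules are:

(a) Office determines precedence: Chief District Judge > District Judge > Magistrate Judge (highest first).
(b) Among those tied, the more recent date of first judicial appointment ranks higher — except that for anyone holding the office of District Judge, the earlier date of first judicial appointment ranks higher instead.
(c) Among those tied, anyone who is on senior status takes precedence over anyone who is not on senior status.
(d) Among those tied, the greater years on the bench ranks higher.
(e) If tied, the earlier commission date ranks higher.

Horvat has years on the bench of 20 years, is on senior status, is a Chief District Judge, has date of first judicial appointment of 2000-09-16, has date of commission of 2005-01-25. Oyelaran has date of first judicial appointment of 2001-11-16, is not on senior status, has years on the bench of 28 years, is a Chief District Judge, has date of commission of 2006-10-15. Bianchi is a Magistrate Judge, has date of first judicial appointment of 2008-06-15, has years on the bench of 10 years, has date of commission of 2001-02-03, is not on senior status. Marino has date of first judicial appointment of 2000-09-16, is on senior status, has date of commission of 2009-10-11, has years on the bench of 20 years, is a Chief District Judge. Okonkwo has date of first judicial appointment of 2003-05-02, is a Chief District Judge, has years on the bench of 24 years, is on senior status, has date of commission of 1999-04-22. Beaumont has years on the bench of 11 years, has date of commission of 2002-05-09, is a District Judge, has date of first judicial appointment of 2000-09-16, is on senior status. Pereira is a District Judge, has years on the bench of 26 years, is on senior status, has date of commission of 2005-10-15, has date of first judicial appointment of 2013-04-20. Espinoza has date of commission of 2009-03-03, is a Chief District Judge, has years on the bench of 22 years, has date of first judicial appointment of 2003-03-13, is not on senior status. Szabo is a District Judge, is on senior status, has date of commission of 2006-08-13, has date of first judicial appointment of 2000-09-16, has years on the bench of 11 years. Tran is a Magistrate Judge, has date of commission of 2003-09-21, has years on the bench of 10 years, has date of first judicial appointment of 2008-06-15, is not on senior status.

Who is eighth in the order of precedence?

Pereira

By office: Okonkwo, Espinoza, Oyelaran, Horvat and Marino (Chief District Judge); then Beaumont, Szabo and Pereira (District Judge); then Bianchi and Tran (Magistrate Judge).
Among Okonkwo, Espinoza, Oyelaran, Horvat and Marino, by date of first judicial appointment (later first): Okonkwo (2003-05-02) before Espinoza (2003-03-13) before Oyelaran (2001-11-16) before Horvat and Marino (2000-09-16).
Horvat and Marino are each on senior status, so the next rule applies.
Horvat and Marino both have years on the bench 20 years, so the next rule applies.
Among Horvat and Marino, by date of commission (earlier first): Horvat (2005-01-25) before Marino (2009-10-11).
Among Beaumont, Szabo and Pereira, by date of first judicial appointment (earlier first) (reversed rule for this group): Beaumont and Szabo (2000-09-16) before Pereira (2013-04-20).
Beaumont and Szabo are each on senior status, so the next rule applies.
Beaumont and Szabo both have years on the bench 11 years, so the next rule applies.
Among Beaumont and Szabo, by date of commission (earlier first): Beaumont (2002-05-09) before Szabo (2006-08-13).
Bianchi and Tran both have date of first judicial appointment 2008-06-15, so the next rule applies.
Bianchi and Tran are each not on senior status, so the next rule applies.
Bianchi and Tran both have years on the bench 10 years, so the next rule applies.
Among Bianchi and Tran, by date of commission (earlier first): Bianchi (2001-02-03) before Tran (2003-09-21).
Order: Okonkwo, Espinoza, Oyelaran, Horvat, Marino, Beaumont, Szabo, Pereira, Bianchi, Tran.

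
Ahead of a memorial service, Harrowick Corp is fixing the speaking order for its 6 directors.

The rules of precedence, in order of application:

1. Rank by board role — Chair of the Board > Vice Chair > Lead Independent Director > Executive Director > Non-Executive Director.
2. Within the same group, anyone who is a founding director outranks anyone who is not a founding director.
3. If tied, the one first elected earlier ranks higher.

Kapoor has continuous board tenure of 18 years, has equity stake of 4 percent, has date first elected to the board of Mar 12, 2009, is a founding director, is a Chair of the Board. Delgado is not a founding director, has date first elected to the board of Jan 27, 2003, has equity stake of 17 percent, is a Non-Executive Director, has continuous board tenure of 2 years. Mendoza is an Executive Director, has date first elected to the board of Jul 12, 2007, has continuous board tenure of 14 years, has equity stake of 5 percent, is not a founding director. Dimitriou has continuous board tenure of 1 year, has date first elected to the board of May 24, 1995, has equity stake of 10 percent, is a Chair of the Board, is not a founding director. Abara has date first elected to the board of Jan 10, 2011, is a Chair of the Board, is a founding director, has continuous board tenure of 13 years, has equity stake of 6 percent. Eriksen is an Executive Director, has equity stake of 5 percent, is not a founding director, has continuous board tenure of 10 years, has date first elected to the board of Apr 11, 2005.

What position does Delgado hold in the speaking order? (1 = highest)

By board role: Kapoor, Abara and Dimitriou (Chair of the Board); then Eriksen and Mendoza (Executive Director); then Delgado (Non-Executive Director).
Among Kapoor, Abara and Dimitriou, a founding director before not a founding director: Kapoor and Abara (a founding director) before Dimitriou (not a founding director).
Among Kapoor and Abara, by date first elected to the board (earlier first): Kapoor (Mar 12, 2009) before Abara (Jan 10, 2011).
Eriksen and Mendoza are each not a founding director, so the next rule applies.
Among Eriksen and Mendoza, by date first elected to the board (earlier first): Eriksen (Apr 11, 2005) before Mendoza (Jul 12, 2007).
Order: Kapoor, Abara, Dimitriou, Eriksen, Mendoza, Delgado. So position 6.

6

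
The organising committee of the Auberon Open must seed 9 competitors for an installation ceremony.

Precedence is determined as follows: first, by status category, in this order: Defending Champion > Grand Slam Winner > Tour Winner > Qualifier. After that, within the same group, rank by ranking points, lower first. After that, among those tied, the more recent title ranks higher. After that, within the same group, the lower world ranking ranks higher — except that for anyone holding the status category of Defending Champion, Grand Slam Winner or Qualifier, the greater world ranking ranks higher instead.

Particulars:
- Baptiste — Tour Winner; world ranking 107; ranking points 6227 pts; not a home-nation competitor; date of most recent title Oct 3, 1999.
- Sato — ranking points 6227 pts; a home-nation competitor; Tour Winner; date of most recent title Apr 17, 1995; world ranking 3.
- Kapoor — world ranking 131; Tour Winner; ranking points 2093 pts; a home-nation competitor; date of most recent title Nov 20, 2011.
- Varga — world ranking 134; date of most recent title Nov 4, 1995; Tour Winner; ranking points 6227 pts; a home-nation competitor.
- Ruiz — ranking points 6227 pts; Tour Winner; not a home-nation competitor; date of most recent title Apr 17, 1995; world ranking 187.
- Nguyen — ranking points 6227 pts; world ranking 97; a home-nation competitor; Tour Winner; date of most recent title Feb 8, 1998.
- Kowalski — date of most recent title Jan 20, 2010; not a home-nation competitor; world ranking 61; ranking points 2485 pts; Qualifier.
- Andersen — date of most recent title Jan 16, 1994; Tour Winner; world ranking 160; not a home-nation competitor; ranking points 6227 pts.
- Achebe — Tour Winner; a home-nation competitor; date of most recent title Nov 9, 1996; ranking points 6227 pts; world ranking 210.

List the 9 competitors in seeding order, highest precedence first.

By status category: Kapoor, Baptiste, Nguyen, Achebe, Varga, Sato, Ruiz and Andersen (Tour Winner); then Kowalski (Qualifier).
Among Kapoor, Baptiste, Nguyen, Achebe, Varga, Sato, Ruiz and Andersen, by ranking points (lower first): Kapoor (2093 pts) before Baptiste, Nguyen, Achebe, Varga, Sato, Ruiz and Andersen (6227 pts).
Among Baptiste, Nguyen, Achebe, Varga, Sato, Ruiz and Andersen, by date of most recent title (later first): Baptiste (Oct 3, 1999) before Nguyen (Feb 8, 1998) before Achebe (Nov 9, 1996) before Varga (Nov 4, 1995) before Sato and Ruiz (Apr 17, 1995) before Andersen (Jan 16, 1994).
Among Sato and Ruiz, by world ranking (lower first): Sato (3) before Ruiz (187).
Full order: Kapoor, Baptiste, Nguyen, Achebe, Varga, Sato, Ruiz, Andersen, Kowalski.

Kapoor, Baptiste, Nguyen, Achebe, Varga, Sato, Ruiz, Andersen, Kowalski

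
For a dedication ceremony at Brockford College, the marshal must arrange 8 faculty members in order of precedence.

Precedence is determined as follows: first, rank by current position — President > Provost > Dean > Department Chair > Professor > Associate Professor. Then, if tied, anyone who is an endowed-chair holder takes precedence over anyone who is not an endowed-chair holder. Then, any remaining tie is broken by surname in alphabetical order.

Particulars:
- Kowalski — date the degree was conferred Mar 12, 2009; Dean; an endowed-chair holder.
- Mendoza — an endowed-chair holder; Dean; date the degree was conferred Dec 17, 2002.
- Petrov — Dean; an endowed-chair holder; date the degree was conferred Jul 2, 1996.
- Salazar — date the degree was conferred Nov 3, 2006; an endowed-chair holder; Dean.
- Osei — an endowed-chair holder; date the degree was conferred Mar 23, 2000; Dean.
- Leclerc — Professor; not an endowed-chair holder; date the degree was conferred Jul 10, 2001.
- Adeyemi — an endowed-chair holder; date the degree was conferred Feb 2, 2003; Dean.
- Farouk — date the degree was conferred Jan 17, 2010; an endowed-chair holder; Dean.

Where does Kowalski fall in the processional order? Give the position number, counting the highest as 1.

By current position: Adeyemi, Farouk, Kowalski, Mendoza, Osei, Petrov and Salazar (Dean); then Leclerc (Professor).
Adeyemi, Farouk, Kowalski, Mendoza, Osei, Petrov and Salazar are each an endowed-chair holder, so the next rule applies.
Among Adeyemi, Farouk, Kowalski, Mendoza, Osei, Petrov and Salazar, alphabetically by surname: Adeyemi before Farouk before Kowalski before Mendoza before Osei before Petrov before Salazar.
Order: Adeyemi, Farouk, Kowalski, Mendoza, Osei, Petrov, Salazar, Leclerc. So position 3.

3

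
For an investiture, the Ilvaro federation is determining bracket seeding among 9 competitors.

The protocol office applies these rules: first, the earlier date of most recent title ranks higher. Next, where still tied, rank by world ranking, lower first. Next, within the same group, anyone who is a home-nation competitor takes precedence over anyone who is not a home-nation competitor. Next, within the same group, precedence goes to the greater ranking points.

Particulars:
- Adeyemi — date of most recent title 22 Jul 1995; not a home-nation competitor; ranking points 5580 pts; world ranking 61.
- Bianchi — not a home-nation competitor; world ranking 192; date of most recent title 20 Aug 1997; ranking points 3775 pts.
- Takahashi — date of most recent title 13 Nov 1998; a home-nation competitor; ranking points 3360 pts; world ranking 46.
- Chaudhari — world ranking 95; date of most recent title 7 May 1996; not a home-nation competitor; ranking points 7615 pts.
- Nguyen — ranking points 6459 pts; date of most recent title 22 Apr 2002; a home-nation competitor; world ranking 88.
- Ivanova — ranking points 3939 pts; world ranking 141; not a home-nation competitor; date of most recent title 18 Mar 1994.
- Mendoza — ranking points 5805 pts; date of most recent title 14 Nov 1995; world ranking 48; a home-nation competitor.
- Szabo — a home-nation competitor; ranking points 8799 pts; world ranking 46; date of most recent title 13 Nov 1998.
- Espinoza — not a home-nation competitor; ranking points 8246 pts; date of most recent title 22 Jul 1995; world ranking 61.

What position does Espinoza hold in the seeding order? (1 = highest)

2

By date of most recent title (earlier first): Ivanova (18 Mar 1994); then Espinoza and Adeyemi (both 22 Jul 1995); then Mendoza (14 Nov 1995); then Chaudhari (7 May 1996); then Bianchi (20 Aug 1997); then Szabo and Takahashi (both 13 Nov 1998); then Nguyen (22 Apr 2002).
Espinoza and Adeyemi both have world ranking 61, so the next rule applies.
Espinoza and Adeyemi are each not a home-nation competitor, so the next rule applies.
Among Espinoza and Adeyemi, by ranking points (higher first): Espinoza (8246 pts) before Adeyemi (5580 pts).
Szabo and Takahashi both have world ranking 46, so the next rule applies.
Szabo and Takahashi are each a home-nation competitor, so the next rule applies.
Among Szabo and Takahashi, by ranking points (higher first): Szabo (8799 pts) before Takahashi (3360 pts).
Order: Ivanova, Espinoza, Adeyemi, Mendoza, Chaudhari, Bianchi, Szabo, Takahashi, Nguyen. So position 2.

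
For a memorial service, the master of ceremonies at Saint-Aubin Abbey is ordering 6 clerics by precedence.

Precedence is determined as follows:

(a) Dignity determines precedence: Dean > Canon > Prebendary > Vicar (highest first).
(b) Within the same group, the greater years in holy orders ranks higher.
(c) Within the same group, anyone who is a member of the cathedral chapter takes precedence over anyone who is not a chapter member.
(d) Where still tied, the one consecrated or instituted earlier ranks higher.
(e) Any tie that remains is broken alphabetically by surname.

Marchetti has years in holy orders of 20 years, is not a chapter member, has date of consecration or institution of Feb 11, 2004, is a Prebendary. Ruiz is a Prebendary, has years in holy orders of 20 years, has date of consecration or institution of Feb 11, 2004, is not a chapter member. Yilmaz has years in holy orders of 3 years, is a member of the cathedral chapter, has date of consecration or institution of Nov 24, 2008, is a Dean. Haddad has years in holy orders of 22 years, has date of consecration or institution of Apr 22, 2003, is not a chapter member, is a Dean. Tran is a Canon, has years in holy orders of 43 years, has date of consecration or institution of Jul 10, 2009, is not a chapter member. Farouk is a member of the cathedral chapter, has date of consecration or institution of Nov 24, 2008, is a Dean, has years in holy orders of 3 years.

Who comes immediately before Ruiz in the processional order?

By dignity: Haddad, Farouk and Yilmaz (Dean); then Tran (Canon); then Marchetti and Ruiz (Prebendary).
Among Haddad, Farouk and Yilmaz, by years in holy orders (higher first): Haddad (22 years) before Farouk and Yilmaz (3 years).
Farouk and Yilmaz are each a member of the cathedral chapter, so the next rule applies.
Farouk and Yilmaz both have date of consecration or institution Nov 24, 2008, so the next rule applies.
Among Farouk and Yilmaz, alphabetically by surname: Farouk before Yilmaz.
Marchetti and Ruiz both have years in holy orders 20 years, so the next rule applies.
Marchetti and Ruiz are each not a chapter member, so the next rule applies.
Marchetti and Ruiz both have date of consecration or institution Feb 11, 2004, so the next rule applies.
Among Marchetti and Ruiz, alphabetically by surname: Marchetti before Ruiz.
Order: Haddad, Farouk, Yilmaz, Tran, Marchetti, Ruiz.

Marchetti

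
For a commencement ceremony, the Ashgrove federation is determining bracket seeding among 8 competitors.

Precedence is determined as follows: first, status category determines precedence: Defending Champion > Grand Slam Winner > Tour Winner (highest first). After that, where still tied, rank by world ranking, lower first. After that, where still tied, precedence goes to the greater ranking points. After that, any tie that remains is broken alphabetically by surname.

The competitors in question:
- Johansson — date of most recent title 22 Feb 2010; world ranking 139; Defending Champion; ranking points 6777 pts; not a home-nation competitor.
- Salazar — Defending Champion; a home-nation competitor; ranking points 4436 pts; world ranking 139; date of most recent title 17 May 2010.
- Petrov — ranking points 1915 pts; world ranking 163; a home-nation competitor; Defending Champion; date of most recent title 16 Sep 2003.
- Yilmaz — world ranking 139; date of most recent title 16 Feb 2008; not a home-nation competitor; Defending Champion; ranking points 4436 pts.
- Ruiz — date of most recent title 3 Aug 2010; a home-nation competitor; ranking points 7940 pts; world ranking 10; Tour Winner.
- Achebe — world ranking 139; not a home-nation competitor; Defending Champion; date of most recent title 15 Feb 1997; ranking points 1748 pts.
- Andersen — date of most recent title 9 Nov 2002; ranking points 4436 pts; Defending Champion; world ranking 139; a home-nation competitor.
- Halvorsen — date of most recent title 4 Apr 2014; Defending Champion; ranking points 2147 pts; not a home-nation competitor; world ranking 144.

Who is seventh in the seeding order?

By status category: Johansson, Andersen, Salazar, Yilmaz, Achebe, Halvorsen and Petrov (Defending Champion); then Ruiz (Tour Winner).
Among Johansson, Andersen, Salazar, Yilmaz, Achebe, Halvorsen and Petrov, by world ranking (lower first): Johansson, Andersen, Salazar, Yilmaz and Achebe (139) before Halvorsen (144) before Petrov (163).
Among Johansson, Andersen, Salazar, Yilmaz and Achebe, by ranking points (higher first): Johansson (6777 pts) before Andersen, Salazar and Yilmaz (4436 pts) before Achebe (1748 pts).
Among Andersen, Salazar and Yilmaz, alphabetically by surname: Andersen before Salazar before Yilmaz.
Order: Johansson, Andersen, Salazar, Yilmaz, Achebe, Halvorsen, Petrov, Ruiz.

Petrov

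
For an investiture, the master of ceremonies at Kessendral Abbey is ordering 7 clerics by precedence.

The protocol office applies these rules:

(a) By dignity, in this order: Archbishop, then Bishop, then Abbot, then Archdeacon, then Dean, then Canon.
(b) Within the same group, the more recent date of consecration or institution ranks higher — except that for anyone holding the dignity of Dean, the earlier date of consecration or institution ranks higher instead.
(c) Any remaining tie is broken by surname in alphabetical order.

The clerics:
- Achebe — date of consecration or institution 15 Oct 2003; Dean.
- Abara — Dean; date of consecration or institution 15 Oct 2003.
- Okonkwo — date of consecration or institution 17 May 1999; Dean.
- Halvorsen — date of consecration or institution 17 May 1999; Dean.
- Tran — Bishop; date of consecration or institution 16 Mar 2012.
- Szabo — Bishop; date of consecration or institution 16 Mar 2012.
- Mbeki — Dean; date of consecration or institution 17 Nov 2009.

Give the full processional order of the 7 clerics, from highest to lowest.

Szabo, Tran, Halvorsen, Okonkwo, Abara, Achebe, Mbeki

By dignity: Szabo and Tran (Bishop); then Halvorsen, Okonkwo, Abara, Achebe and Mbeki (Dean).
Szabo and Tran both have date of consecration or institution 16 Mar 2012, so the next rule applies.
Among Szabo and Tran, alphabetically by surname: Szabo before Tran.
Among Halvorsen, Okonkwo, Abara, Achebe and Mbeki, by date of consecration or institution (earlier first) (reversed rule for this group): Halvorsen and Okonkwo (17 May 1999) before Abara and Achebe (15 Oct 2003) before Mbeki (17 Nov 2009).
Among Halvorsen and Okonkwo, alphabetically by surname: Halvorsen before Okonkwo.
Among Abara and Achebe, alphabetically by surname: Abara before Achebe.
Full order: Szabo, Tran, Halvorsen, Okonkwo, Abara, Achebe, Mbeki.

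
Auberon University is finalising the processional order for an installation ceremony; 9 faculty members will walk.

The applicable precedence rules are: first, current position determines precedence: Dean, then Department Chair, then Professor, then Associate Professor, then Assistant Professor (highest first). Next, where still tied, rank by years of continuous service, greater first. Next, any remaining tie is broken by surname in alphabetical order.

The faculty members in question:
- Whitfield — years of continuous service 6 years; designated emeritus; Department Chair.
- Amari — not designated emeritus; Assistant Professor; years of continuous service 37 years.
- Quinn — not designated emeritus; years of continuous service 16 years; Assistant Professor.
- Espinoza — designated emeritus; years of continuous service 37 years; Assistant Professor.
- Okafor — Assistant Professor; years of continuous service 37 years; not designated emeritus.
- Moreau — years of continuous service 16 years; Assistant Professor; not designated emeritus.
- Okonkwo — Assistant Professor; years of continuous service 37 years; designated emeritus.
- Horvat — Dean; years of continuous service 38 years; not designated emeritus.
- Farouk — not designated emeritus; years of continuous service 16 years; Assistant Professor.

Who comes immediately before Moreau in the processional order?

By current position: Horvat (Dean); then Whitfield (Department Chair); then Amari, Espinoza, Okafor, Okonkwo, Farouk, Moreau and Quinn (Assistant Professor).
Among Amari, Espinoza, Okafor, Okonkwo, Farouk, Moreau and Quinn, by years of continuous service (higher first): Amari, Espinoza, Okafor and Okonkwo (37 years) before Farouk, Moreau and Quinn (16 years).
Among Amari, Espinoza, Okafor and Okonkwo, alphabetically by surname: Amari before Espinoza before Okafor before Okonkwo.
Among Farouk, Moreau and Quinn, alphabetically by surname: Farouk before Moreau before Quinn.
Order: Horvat, Whitfield, Amari, Espinoza, Okafor, Okonkwo, Farouk, Moreau, Quinn.

Farouk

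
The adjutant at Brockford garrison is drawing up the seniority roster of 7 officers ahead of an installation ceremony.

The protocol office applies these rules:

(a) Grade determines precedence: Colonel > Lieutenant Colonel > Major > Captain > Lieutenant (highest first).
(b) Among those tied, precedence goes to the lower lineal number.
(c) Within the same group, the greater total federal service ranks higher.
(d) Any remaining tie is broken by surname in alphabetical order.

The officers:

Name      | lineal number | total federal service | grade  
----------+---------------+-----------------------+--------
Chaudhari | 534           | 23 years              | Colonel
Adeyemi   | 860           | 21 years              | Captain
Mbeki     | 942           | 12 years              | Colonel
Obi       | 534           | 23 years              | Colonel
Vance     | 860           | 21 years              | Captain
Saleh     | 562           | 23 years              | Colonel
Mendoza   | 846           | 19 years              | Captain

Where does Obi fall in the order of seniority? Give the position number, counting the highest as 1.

By grade: Chaudhari, Obi, Saleh and Mbeki (Colonel); then Mendoza, Adeyemi and Vance (Captain).
Among Chaudhari, Obi, Saleh and Mbeki, by lineal number (lower first): Chaudhari and Obi (534) before Saleh (562) before Mbeki (942).
Chaudhari and Obi both have total federal service 23 years, so the next rule applies.
Among Chaudhari and Obi, alphabetically by surname: Chaudhari before Obi.
Among Mendoza, Adeyemi and Vance, by lineal number (lower first): Mendoza (846) before Adeyemi and Vance (860).
Adeyemi and Vance both have total federal service 21 years, so the next rule applies.
Among Adeyemi and Vance, alphabetically by surname: Adeyemi before Vance.
Order: Chaudhari, Obi, Saleh, Mbeki, Mendoza, Adeyemi, Vance. So position 2.

2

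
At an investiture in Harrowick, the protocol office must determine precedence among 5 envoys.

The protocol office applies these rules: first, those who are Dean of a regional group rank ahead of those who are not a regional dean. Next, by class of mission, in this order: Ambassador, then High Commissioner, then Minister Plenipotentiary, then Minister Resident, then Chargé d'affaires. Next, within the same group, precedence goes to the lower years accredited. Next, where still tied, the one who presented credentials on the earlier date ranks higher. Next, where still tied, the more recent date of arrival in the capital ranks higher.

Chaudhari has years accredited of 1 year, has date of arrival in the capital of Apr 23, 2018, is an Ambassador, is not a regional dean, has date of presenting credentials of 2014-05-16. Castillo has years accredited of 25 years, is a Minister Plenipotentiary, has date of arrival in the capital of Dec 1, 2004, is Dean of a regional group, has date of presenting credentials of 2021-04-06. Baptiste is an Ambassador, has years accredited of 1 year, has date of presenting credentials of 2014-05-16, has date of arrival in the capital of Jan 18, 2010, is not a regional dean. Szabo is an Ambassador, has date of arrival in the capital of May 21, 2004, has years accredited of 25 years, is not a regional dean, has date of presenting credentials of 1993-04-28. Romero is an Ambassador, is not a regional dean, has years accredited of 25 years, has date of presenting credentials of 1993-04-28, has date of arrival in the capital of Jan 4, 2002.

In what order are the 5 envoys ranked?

By the first rule: Castillo (Dean of a regional group); then Chaudhari, Baptiste, Szabo and Romero (each not a regional dean).
Chaudhari, Baptiste, Szabo and Romero are each Ambassador, so the next rule applies.
Among Chaudhari, Baptiste, Szabo and Romero, by years accredited (lower first): Chaudhari and Baptiste (1 year) before Szabo and Romero (25 years).
Chaudhari and Baptiste both have date of presenting credentials 2014-05-16, so the next rule applies.
Among Chaudhari and Baptiste, by date of arrival in the capital (later first): Chaudhari (Apr 23, 2018) before Baptiste (Jan 18, 2010).
Szabo and Romero both have date of presenting credentials 1993-04-28, so the next rule applies.
Among Szabo and Romero, by date of arrival in the capital (later first): Szabo (May 21, 2004) before Romero (Jan 4, 2002).
Full order: Castillo, Chaudhari, Baptiste, Szabo, Romero.

Castillo, Chaudhari, Baptiste, Szabo, Romero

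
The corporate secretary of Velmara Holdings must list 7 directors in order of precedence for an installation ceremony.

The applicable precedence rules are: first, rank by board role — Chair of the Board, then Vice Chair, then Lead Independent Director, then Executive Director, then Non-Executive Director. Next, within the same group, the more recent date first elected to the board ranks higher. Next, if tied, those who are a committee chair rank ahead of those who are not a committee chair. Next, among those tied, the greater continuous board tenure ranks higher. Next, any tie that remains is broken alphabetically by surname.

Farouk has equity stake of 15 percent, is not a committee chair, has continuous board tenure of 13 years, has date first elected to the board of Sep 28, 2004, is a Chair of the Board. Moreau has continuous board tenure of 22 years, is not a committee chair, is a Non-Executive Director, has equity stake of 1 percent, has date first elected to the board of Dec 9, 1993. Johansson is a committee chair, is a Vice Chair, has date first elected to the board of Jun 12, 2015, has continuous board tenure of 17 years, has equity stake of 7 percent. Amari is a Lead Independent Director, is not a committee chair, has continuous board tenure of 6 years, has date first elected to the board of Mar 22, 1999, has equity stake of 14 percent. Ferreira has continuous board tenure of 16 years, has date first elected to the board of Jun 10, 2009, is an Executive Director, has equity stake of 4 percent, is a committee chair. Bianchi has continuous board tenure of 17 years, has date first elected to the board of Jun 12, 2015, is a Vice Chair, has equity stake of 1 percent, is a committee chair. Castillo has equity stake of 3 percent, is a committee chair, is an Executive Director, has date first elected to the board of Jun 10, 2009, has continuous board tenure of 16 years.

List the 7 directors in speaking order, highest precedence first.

By board role: Farouk (Chair of the Board); then Bianchi and Johansson (Vice Chair); then Amari (Lead Independent Director); then Castillo and Ferreira (Executive Director); then Moreau (Non-Executive Director).
Bianchi and Johansson both have date first elected to the board Jun 12, 2015, so the next rule applies.
Bianchi and Johansson are each a committee chair, so the next rule applies.
Bianchi and Johansson both have continuous board tenure 17 years, so the next rule applies.
Among Bianchi and Johansson, alphabetically by surname: Bianchi before Johansson.
Castillo and Ferreira both have date first elected to the board Jun 10, 2009, so the next rule applies.
Castillo and Ferreira are each a committee chair, so the next rule applies.
Castillo and Ferreira both have continuous board tenure 16 years, so the next rule applies.
Among Castillo and Ferreira, alphabetically by surname: Castillo before Ferreira.
Full order: Farouk, Bianchi, Johansson, Amari, Castillo, Ferreira, Moreau.

Farouk, Bianchi, Johansson, Amari, Castillo, Ferreira, Moreau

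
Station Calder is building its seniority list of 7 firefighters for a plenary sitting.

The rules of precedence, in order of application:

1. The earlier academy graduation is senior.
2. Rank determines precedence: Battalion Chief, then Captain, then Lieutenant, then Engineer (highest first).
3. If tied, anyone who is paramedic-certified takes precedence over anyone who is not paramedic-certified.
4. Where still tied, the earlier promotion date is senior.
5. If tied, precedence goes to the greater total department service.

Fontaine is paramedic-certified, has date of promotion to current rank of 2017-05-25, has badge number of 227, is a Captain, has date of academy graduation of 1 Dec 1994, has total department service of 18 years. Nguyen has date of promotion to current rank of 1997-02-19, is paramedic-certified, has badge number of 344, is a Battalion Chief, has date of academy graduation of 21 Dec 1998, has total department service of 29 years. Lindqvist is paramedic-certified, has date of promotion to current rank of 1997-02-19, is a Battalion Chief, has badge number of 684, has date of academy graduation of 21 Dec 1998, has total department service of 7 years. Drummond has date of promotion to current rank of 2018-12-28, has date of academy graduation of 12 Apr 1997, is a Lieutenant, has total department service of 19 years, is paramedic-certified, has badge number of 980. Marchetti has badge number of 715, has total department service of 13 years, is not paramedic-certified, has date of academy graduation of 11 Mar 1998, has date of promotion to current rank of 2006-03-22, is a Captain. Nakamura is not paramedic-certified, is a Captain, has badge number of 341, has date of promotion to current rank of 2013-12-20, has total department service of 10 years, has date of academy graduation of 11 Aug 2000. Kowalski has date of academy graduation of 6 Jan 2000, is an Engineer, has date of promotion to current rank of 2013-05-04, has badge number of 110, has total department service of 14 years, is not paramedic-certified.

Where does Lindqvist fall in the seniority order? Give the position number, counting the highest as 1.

5

By date of academy graduation (earlier first): Fontaine (1 Dec 1994); then Drummond (12 Apr 1997); then Marchetti (11 Mar 1998); then Nguyen and Lindqvist (both 21 Dec 1998); then Kowalski (6 Jan 2000); then Nakamura (11 Aug 2000).
Nguyen and Lindqvist are each Battalion Chief, so the next rule applies.
Nguyen and Lindqvist are each paramedic-certified, so the next rule applies.
Nguyen and Lindqvist both have date of promotion to current rank 1997-02-19, so the next rule applies.
Among Nguyen and Lindqvist, by total department service (higher first): Nguyen (29 years) before Lindqvist (7 years).
Order: Fontaine, Drummond, Marchetti, Nguyen, Lindqvist, Kowalski, Nakamura. So position 5.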